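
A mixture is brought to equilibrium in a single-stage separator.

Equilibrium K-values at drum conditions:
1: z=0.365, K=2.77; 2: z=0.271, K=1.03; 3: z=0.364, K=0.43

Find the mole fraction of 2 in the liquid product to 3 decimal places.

Let ψ = V/F and solve Σ zᵢ(Kᵢ−1)/(1+ψ(Kᵢ−1)) = 0.
Check two-phase: ΣzᵢKᵢ = 1.447 > 1 and Σzᵢ/Kᵢ = 1.241 > 1, so g(0) = 0.447 > 0 and g(1) = -0.241 < 0.
Newton iteration, ψ⁰ = 0.5:
  ψ = 0.500: g = 0.0606, g' = -0.553 → ψ = 0.609
  ψ = 0.609: g = 0.0009, g' = -0.543 → ψ = 0.611
Converged at ψ = 0.611.
Compositions from xᵢ = zᵢ/(1+ψ(Kᵢ−1)), yᵢ = Kᵢxᵢ:
  1: x = 0.175, y = 0.486
  2: x = 0.266, y = 0.274
  3: x = 0.559, y = 0.240

x_2 = 0.266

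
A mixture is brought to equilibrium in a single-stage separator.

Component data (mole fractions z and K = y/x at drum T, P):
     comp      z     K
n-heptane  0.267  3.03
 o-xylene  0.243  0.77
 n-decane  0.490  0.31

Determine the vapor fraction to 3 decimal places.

ψ = 0.130

Newton iteration, ψ⁰ = 0.56:
  ψ = 0.560: g = -0.3615, g' = -0.878 → ψ = 0.148
  ψ = 0.148: g = -0.0177, g' = -0.954 → ψ = 0.130
Converged at ψ = 0.130.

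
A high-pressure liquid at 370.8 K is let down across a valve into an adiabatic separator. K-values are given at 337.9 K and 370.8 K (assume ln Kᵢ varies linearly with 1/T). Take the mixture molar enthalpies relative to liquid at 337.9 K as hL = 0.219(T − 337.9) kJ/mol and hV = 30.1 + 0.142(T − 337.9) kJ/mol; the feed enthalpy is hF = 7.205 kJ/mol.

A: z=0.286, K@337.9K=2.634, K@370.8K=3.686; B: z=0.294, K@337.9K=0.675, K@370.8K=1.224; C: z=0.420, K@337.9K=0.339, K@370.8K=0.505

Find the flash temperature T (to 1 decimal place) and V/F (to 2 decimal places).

Adiabatic flash: solve Rachford–Rice at each trial T, then check hF = ψ·hV(T) + (1−ψ)·hL(T).
  T = 337.9 K: K = (2.634, 0.675, 0.339), RR gives ψ = 0.107, H_out = 3.222 kJ/mol
  T = 370.8 K: K = (3.686, 1.224, 0.505), RR gives ψ = 0.711, H_out = 26.806 kJ/mol
  T = 354.4 K: K = (3.142, 0.922, 0.418), RR gives ψ = 0.380, H_out = 14.581 kJ/mol
  T = 346.1 K: K = (2.881, 0.791, 0.377), RR gives ψ = 0.238, H_out = 8.805 kJ/mol
  T = 342.0 K: K = (2.756, 0.732, 0.358), RR gives ψ = 0.172, H_out = 6.012 kJ/mol
  T = 344.1 K: K = (2.820, 0.762, 0.368), RR gives ψ = 0.205, H_out = 7.440 kJ/mol
Linear interpolation between T = 342.0 (H_out = 6.012) and T = 344.1 (H_out = 7.440) on hF = 7.205 gives T ≈ 343.8 K, at which ψ = 0.20.

T = 343.8 K, V/F = 0.20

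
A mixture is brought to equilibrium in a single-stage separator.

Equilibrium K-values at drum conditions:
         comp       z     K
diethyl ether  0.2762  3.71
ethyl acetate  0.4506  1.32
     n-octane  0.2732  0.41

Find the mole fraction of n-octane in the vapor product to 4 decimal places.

Newton iteration, V/F⁰ = 0.5:
  V/F = 0.5000: g = 0.21350, g' = -0.5914 → V/F = 0.8610
  V/F = 0.8610: g = 0.00997, g' = -0.6038 → V/F = 0.8775
  V/F = 0.8775: g = -0.00009, g' = -0.6148 → V/F = 0.8774
Converged at V/F = 0.8774.
Compositions from xᵢ = zᵢ/(1+V/F(Kᵢ−1)), yᵢ = Kᵢxᵢ:
  diethyl ether: x = 0.0818, y = 0.3034
  ethyl acetate: x = 0.3518, y = 0.4644
  n-octane: x = 0.5664, y = 0.2322

y_n-octane = 0.2322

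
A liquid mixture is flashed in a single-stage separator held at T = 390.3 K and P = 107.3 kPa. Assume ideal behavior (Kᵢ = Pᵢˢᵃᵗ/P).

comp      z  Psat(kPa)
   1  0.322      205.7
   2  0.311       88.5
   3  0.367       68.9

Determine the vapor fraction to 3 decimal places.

ψ = 0.419

Raoult's law: Kᵢ = Pᵢˢᵃᵗ/P = Pᵢˢᵃᵗ/107.3.
  K_1 = 205.7/107.3 = 1.91705, K_2 = 88.5/107.3 = 0.82479, K_3 = 68.9/107.3 = 0.64212
Newton iteration, ψ⁰ = 0.5:
  ψ = 0.500: g = -0.0172, g' = -0.208 → ψ = 0.417
  ψ = 0.417: g = 0.0004, g' = -0.218 → ψ = 0.419
Converged at ψ = 0.419.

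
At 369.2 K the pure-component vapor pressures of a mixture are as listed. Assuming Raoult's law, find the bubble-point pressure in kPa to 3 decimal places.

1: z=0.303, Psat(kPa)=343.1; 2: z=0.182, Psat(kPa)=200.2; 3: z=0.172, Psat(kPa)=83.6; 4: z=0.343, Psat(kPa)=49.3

At the bubble point ψ → 0, so ΣzᵢKᵢ = 1 with Kᵢ = Pᵢˢᵃᵗ/P ⇒ P = ΣzᵢPᵢˢᵃᵗ.
P = 0.303·343.1 + 0.182·200.2 + 0.172·83.6 + 0.343·49.3 = 171.685 kPa

Pbub = 171.685 kPa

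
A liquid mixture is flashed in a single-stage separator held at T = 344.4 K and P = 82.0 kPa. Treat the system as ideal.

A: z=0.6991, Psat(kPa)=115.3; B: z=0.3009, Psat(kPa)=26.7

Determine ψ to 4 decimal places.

ψ = 0.2957

Raoult's law: Kᵢ = Pᵢˢᵃᵗ/P = Pᵢˢᵃᵗ/82.0.
  K_A = 115.3/82.0 = 1.406098, K_B = 26.7/82.0 = 0.325610
Material balance + equilibrium reduce to Σ zᵢ(Kᵢ−1)/(1+ψ(Kᵢ−1)) = 0.
Check two-phase: ΣzᵢKᵢ = 1.0810 > 1 and Σzᵢ/Kᵢ = 1.4213 > 1, so g(0) = 0.0810 > 0 and g(1) = -0.4213 < 0.
Binary case is linear: z₁(K₁−1)(1+ψ(K₂−1)) + z₂(K₂−1)(1+ψ(K₁−1)) = 0
⇒ ψ = [z₁(K₁−1)+z₂(K₂−1)] / [−(K₁−1)(K₂−1)] = 0.08098/0.27387 = 0.2957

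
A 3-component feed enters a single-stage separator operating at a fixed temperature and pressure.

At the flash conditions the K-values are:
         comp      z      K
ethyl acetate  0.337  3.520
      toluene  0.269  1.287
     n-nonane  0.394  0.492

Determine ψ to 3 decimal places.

Rachford–Rice: g(ψ) = Σ zᵢ(Kᵢ−1)/(1+ψ(Kᵢ−1)) = 0.
Check two-phase: ΣzᵢKᵢ = 1.726 > 1 and Σzᵢ/Kᵢ = 1.106 > 1, so g(0) = 0.726 > 0 and g(1) = -0.106 < 0.
Newton iteration, ψ⁰ = 0.5:
  ψ = 0.500: g = 0.1750, g' = -0.619 → ψ = 0.783
  ψ = 0.783: g = 0.0164, g' = -0.537 → ψ = 0.813
Converged at ψ = 0.813.

ψ = 0.813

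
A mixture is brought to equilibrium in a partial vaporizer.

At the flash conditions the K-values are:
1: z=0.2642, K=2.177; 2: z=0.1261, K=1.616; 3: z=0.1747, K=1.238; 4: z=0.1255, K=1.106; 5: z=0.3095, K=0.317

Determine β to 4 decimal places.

Let β = V/F and solve Σ zᵢ(Kᵢ−1)/(1+β(Kᵢ−1)) = 0.
g(0) = ΣzᵢKᵢ − 1 = 0.2321 and g(1) = 1 − Σzᵢ/Kᵢ = -0.4303, so a root lies in (0, 1).
Iterate (Newton) starting at β = 0.5:
  β = 0.5000: g = -0.01608, g' = -0.5151 → β = 0.4688
  β = 0.4688: g = -0.00020, g' = -0.5025 → β = 0.4684
Converged at β = 0.4684.

β = 0.4684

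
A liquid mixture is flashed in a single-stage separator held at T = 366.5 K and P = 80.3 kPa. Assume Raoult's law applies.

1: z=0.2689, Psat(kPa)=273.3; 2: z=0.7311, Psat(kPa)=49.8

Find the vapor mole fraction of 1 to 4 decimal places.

y_1 = 0.4645

Raoult's law: Kᵢ = Pᵢˢᵃᵗ/P = Pᵢˢᵃᵗ/80.3.
  K_1 = 273.3/80.3 = 3.403487, K_2 = 49.8/80.3 = 0.620174
Rachford–Rice: g(ψ) = Σ zᵢ(Kᵢ−1)/(1+ψ(Kᵢ−1)) = 0.
g(0) = ΣzᵢKᵢ − 1 = 0.3686 and g(1) = 1 − Σzᵢ/Kᵢ = -0.2579, so a root lies in (0, 1).
Binary case is linear: z₁(K₁−1)(1+ψ(K₂−1)) + z₂(K₂−1)(1+ψ(K₁−1)) = 0
⇒ ψ = [z₁(K₁−1)+z₂(K₂−1)] / [−(K₁−1)(K₂−1)] = 0.36861/0.91291 = 0.4038
Compositions from xᵢ = zᵢ/(1+ψ(Kᵢ−1)), yᵢ = Kᵢxᵢ:
  1: x = 0.1365, y = 0.4645
  2: x = 0.8635, y = 0.5355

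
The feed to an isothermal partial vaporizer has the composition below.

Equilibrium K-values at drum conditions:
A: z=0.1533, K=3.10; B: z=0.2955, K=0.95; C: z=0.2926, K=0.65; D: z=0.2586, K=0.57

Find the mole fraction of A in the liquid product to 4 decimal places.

x_A = 0.1154

Material balance + equilibrium reduce to Σ zᵢ(Kᵢ−1)/(1+ψ(Kᵢ−1)) = 0.
g(0) = ΣzᵢKᵢ − 1 = 0.0935 and g(1) = 1 − Σzᵢ/Kᵢ = -0.2643, so a root lies in (0, 1).
Newton–Raphson from ψ = 0.5:
  ψ = 0.5000: g = -0.12390, g' = -0.2919 → ψ = 0.0755
  ψ = 0.0755: g = 0.04290, g' = -0.5932 → ψ = 0.1479
  ψ = 0.1479: g = 0.00402, g' = -0.4888 → ψ = 0.1561
  ψ = 0.1561: g = 0.00004, g' = -0.4793 → ψ = 0.1562
Converged at ψ = 0.1562.
Compositions from xᵢ = zᵢ/(1+ψ(Kᵢ−1)), yᵢ = Kᵢxᵢ:
  A: x = 0.1154, y = 0.3579
  B: x = 0.2978, y = 0.2829
  C: x = 0.3095, y = 0.2012
  D: x = 0.2772, y = 0.1580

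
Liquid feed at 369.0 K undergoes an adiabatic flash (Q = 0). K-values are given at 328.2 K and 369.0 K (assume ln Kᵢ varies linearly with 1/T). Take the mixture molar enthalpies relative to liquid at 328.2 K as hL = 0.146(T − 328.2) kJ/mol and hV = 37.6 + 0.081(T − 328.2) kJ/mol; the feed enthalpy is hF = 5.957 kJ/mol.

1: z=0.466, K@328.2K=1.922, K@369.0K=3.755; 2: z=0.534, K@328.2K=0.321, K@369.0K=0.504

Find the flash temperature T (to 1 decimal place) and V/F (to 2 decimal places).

Adiabatic flash: solve Rachford–Rice at each trial T, then check hF = ψ·hV(T) + (1−ψ)·hL(T).
  T = 328.2 K: K = (1.922, 0.321), RR gives ψ = 0.107, H_out = 4.028 kJ/mol
  T = 369.0 K: K = (3.755, 0.504), RR gives ψ = 0.746, H_out = 32.017 kJ/mol
  T = 348.6 K: K = (2.740, 0.408), RR gives ψ = 0.480, H_out = 20.376 kJ/mol
  T = 338.4 K: K = (2.307, 0.363), RR gives ψ = 0.323, H_out = 13.419 kJ/mol
  T = 333.3 K: K = (2.109, 0.342), RR gives ψ = 0.226, H_out = 9.175 kJ/mol
  T = 330.8 K: K = (2.016, 0.331), RR gives ψ = 0.171, H_out = 6.792 kJ/mol
  T = 329.5 K: K = (1.968, 0.326), RR gives ψ = 0.140, H_out = 5.451 kJ/mol
Linear interpolation between T = 329.5 (H_out = 5.451) and T = 330.8 (H_out = 6.792) on hF = 5.957 gives T ≈ 330.0 K, at which ψ = 0.15.

T = 330.0 K, V/F = 0.15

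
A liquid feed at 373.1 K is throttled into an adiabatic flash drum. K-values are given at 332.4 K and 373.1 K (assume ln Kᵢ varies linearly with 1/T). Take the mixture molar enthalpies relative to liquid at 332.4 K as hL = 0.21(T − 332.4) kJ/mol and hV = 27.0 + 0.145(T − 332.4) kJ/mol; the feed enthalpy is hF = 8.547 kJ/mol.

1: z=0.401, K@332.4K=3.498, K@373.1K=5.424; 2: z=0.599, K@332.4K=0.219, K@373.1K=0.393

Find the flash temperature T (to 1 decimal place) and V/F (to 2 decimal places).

T = 335.6 K, V/F = 0.29

Adiabatic flash: solve Rachford–Rice at each trial T, then check hF = ψ·hV(T) + (1−ψ)·hL(T).
  T = 332.4 K: K = (3.498, 0.219), RR gives ψ = 0.274, H_out = 7.389 kJ/mol
  T = 373.1 K: K = (5.424, 0.393), RR gives ψ = 0.525, H_out = 21.339 kJ/mol
  T = 352.8 K: K = (4.414, 0.299), RR gives ψ = 0.396, H_out = 14.457 kJ/mol
  T = 342.6 K: K = (3.943, 0.257), RR gives ψ = 0.336, H_out = 10.993 kJ/mol
  T = 337.5 K: K = (3.717, 0.237), RR gives ψ = 0.305, H_out = 9.216 kJ/mol
  T = 334.9 K: K = (3.605, 0.228), RR gives ψ = 0.289, H_out = 8.292 kJ/mol
  T = 336.2 K: K = (3.661, 0.233), RR gives ψ = 0.297, H_out = 8.756 kJ/mol
Linear interpolation between T = 334.9 (H_out = 8.292) and T = 336.2 (H_out = 8.756) on hF = 8.547 gives T ≈ 335.6 K, at which ψ = 0.29.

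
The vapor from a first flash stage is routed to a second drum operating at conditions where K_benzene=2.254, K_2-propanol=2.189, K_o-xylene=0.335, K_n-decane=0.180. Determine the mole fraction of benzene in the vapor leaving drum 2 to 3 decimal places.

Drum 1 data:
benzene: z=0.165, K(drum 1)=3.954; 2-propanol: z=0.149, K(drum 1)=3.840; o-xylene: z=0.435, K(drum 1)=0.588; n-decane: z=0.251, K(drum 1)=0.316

Drum 1:
Rachford–Rice: g(ψ₁) = Σ zᵢ(Kᵢ−1)/(1+ψ₁(Kᵢ−1)) = 0.
Feasibility: ΣzᵢKᵢ = 1.560, Σzᵢ/Kᵢ = 1.615 — both > 1, two phases present.
Newton iteration, ψ₁⁰ = 0.5:
  ψ₁ = 0.500: g = -0.1150, g' = -0.828 → ψ₁ = 0.361
  ψ₁ = 0.361: g = 0.0062, g' = -0.939 → ψ₁ = 0.368
Converged at ψ₁ = 0.368.
Drum-1 compositions:
  benzene: x = 0.079, y = 0.313
  2-propanol: x = 0.073, y = 0.280
  o-xylene: x = 0.513, y = 0.301
  n-decane: x = 0.335, y = 0.106
Drum-2 feed = drum-1 vapor: z₂ = (0.3127, 0.2799, 0.3015, 0.1060).
Drum 2:
Let ψ₂ = V/F and solve Σ zᵢ(Kᵢ−1)/(1+ψ₂(Kᵢ−1)) = 0.
Check two-phase: ΣzᵢKᵢ = 1.438 > 1 and Σzᵢ/Kᵢ = 1.755 > 1, so g(0) = 0.438 > 0 and g(1) = -0.755 < 0.
Iterate (Newton) starting at ψ₂ = 0.42:
  ψ₂ = 0.420: g = 0.0681, g' = -0.809 → ψ₂ = 0.504
  ψ₂ = 0.504: g = -0.0014, g' = -0.848 → ψ₂ = 0.502
Converged at ψ₂ = 0.502.
  benzene: x = 0.192, y = 0.432
  2-propanol: x = 0.175, y = 0.384
  o-xylene: x = 0.453, y = 0.152
  n-decane: x = 0.180, y = 0.032

y_benzene (drum 2) = 0.432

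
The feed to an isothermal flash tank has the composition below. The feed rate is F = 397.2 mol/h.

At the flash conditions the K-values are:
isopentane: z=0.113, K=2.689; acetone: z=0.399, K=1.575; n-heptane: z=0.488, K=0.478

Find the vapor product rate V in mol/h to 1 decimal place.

Rachford–Rice: g(V/F) = Σ zᵢ(Kᵢ−1)/(1+V/F(Kᵢ−1)) = 0.
g(0) = ΣzᵢKᵢ − 1 = 0.166 and g(1) = 1 − Σzᵢ/Kᵢ = -0.316, so a root lies in (0, 1).
Newton iteration, V/F⁰ = 0.46:
  V/F = 0.460: g = -0.0464, g' = -0.415 → V/F = 0.348
Converged at V/F = 0.348.
Then V = V/F·F = 0.3482·397.2 = 138.3 mol/h and L = F − V = 258.9 mol/h.

V = 138.3 mol/h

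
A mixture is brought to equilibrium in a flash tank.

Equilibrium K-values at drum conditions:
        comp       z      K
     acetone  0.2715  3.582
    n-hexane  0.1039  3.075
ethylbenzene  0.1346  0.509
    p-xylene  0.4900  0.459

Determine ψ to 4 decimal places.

ψ = 0.4506

Iterate (Newton) starting at ψ = 0.5:
  ψ = 0.5000: g = -0.03918, g' = -0.7791 → ψ = 0.4497
  ψ = 0.4497: g = 0.00076, g' = -0.8111 → ψ = 0.4506
Converged at ψ = 0.4506.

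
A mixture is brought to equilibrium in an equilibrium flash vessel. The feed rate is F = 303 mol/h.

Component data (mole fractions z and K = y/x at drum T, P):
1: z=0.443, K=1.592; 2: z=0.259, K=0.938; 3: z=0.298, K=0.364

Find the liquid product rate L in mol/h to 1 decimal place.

L = 241.2 mol/h

Iterate (Newton) starting at V/F = 0.5:
  V/F = 0.500: g = -0.0921, g' = -0.353 → V/F = 0.239
  V/F = 0.239: g = -0.0100, g' = -0.288 → V/F = 0.204
Converged at V/F = 0.204.
Then V = V/F·F = 0.2038·303 = 61.8 mol/h and L = F − V = 241.2 mol/h.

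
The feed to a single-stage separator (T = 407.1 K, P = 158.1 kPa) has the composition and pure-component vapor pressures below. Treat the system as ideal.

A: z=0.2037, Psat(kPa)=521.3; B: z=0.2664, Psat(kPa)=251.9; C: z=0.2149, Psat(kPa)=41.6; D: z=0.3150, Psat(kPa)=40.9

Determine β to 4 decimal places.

Raoult's law: Kᵢ = Pᵢˢᵃᵗ/P = Pᵢˢᵃᵗ/158.1.
  K_A = 521.3/158.1 = 3.297280, K_B = 251.9/158.1 = 1.593295, K_C = 41.6/158.1 = 0.263125, K_D = 40.9/158.1 = 0.258697
Rachford–Rice: g(β) = Σ zᵢ(Kᵢ−1)/(1+β(Kᵢ−1)) = 0.
g(0) = ΣzᵢKᵢ − 1 = 0.2341 and g(1) = 1 − Σzᵢ/Kᵢ = -1.2633, so a root lies in (0, 1).
Newton iteration, β⁰ = 0.58:
  β = 0.5800: g = -0.36796, g' = -1.1381 → β = 0.2567
  β = 0.2567: g = -0.05214, g' = -0.9375 → β = 0.2011
  β = 0.2011: g = 0.00100, g' = -0.9777 → β = 0.2021
Converged at β = 0.2021.

β = 0.2021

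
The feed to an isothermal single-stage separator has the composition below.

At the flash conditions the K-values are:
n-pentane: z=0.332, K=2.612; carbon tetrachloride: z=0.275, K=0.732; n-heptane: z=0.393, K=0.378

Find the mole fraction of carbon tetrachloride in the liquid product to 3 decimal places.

x_carbon tetrachloride = 0.296

Material balance + equilibrium reduce to Σ zᵢ(Kᵢ−1)/(1+ψ(Kᵢ−1)) = 0.
Check two-phase: ΣzᵢKᵢ = 1.217 > 1 and Σzᵢ/Kᵢ = 1.542 > 1, so g(0) = 0.217 > 0 and g(1) = -0.542 < 0.
Newton iteration, ψ⁰ = 0.5:
  ψ = 0.500: g = -0.1436, g' = -0.611 → ψ = 0.265
  ψ = 0.265: g = 0.0029, g' = -0.664 → ψ = 0.269
Converged at ψ = 0.269.
Compositions from xᵢ = zᵢ/(1+ψ(Kᵢ−1)), yᵢ = Kᵢxᵢ:
  n-pentane: x = 0.231, y = 0.605
  carbon tetrachloride: x = 0.296, y = 0.217
  n-heptane: x = 0.472, y = 0.178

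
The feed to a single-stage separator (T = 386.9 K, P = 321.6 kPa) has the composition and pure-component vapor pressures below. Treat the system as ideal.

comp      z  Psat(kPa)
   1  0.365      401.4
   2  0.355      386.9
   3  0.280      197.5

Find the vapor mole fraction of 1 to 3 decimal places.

Raoult's law: Kᵢ = Pᵢˢᵃᵗ/P = Pᵢˢᵃᵗ/321.6.
  K_1 = 401.4/321.6 = 1.24813, K_2 = 386.9/321.6 = 1.20305, K_3 = 197.5/321.6 = 0.61412
Rachford–Rice: g(ψ) = Σ zᵢ(Kᵢ−1)/(1+ψ(Kᵢ−1)) = 0.
Check two-phase: ΣzᵢKᵢ = 1.055 > 1 and Σzᵢ/Kᵢ = 1.043 > 1, so g(0) = 0.055 > 0 and g(1) = -0.043 < 0.
Iterate (Newton) starting at ψ = 0.5:
  ψ = 0.500: g = 0.0121, g' = -0.094 → ψ = 0.629
  ψ = 0.629: g = -0.0004, g' = -0.101 → ψ = 0.625
Converged at ψ = 0.625.
Compositions from xᵢ = zᵢ/(1+ψ(Kᵢ−1)), yᵢ = Kᵢxᵢ:
  1: x = 0.316, y = 0.394
  2: x = 0.315, y = 0.379
  3: x = 0.369, y = 0.227

y_1 = 0.394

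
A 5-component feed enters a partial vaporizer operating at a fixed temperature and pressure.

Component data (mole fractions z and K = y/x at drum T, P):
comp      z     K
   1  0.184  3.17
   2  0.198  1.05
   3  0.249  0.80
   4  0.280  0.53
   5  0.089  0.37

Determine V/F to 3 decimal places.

Rachford–Rice: g(V/F) = Σ zᵢ(Kᵢ−1)/(1+V/F(Kᵢ−1)) = 0.
Check two-phase: ΣzᵢKᵢ = 1.172 > 1 and Σzᵢ/Kᵢ = 1.327 > 1, so g(0) = 0.172 > 0 and g(1) = -0.327 < 0.
Newton–Raphson from V/F = 0.5:
  V/F = 0.500: g = -0.1081, g' = -0.393 → V/F = 0.225
  V/F = 0.225: g = 0.0134, g' = -0.528 → V/F = 0.250
  V/F = 0.250: g = 0.0003, g' = -0.504 → V/F = 0.251
Converged at V/F = 0.251.

V/F = 0.251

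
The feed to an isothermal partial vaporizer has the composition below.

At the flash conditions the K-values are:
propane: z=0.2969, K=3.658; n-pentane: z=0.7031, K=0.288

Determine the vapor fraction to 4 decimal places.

ψ = 0.1525

Material balance + equilibrium reduce to Σ zᵢ(Kᵢ−1)/(1+ψ(Kᵢ−1)) = 0.
g(0) = ΣzᵢKᵢ − 1 = 0.2886 and g(1) = 1 − Σzᵢ/Kᵢ = -1.5225, so a root lies in (0, 1).
Iterate (Newton) starting at ψ = 0.5:
  ψ = 0.5000: g = -0.43850, g' = -1.2461 → ψ = 0.1481
  ψ = 0.1481: g = 0.00662, g' = -1.5254 → ψ = 0.1525
Converged at ψ = 0.1525.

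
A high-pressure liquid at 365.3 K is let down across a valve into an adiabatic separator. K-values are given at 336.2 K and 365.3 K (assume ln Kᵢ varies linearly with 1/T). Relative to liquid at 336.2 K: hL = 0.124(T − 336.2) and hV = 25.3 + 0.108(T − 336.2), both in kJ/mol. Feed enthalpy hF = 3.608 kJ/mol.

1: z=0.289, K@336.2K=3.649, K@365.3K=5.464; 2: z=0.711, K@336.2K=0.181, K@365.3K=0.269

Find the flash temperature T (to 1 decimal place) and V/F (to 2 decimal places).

T = 341.4 K, V/F = 0.12

Adiabatic flash: solve Rachford–Rice at each trial T, then check hF = ψ·hV(T) + (1−ψ)·hL(T).
  T = 336.2 K: K = (3.649, 0.181), RR gives ψ = 0.084, H_out = 2.137 kJ/mol
  T = 365.3 K: K = (5.464, 0.269), RR gives ψ = 0.236, H_out = 9.471 kJ/mol
  T = 350.8 K: K = (4.506, 0.223), RR gives ψ = 0.169, H_out = 6.046 kJ/mol
  T = 343.5 K: K = (4.064, 0.201), RR gives ψ = 0.130, H_out = 4.172 kJ/mol
  T = 339.9 K: K = (3.856, 0.191), RR gives ψ = 0.108, H_out = 3.193 kJ/mol
  T = 341.7 K: K = (3.959, 0.196), RR gives ψ = 0.119, H_out = 3.688 kJ/mol
Linear interpolation between T = 339.9 (H_out = 3.193) and T = 341.7 (H_out = 3.688) on hF = 3.608 gives T ≈ 341.4 K, at which ψ = 0.12.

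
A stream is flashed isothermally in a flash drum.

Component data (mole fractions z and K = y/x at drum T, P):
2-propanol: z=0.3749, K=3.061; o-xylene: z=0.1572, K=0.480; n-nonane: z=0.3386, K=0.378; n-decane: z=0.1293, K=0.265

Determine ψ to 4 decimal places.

Rachford–Rice: g(ψ) = Σ zᵢ(Kᵢ−1)/(1+ψ(Kᵢ−1)) = 0.
Check two-phase: ΣzᵢKᵢ = 1.3853 > 1 and Σzᵢ/Kᵢ = 1.8337 > 1, so g(0) = 0.3853 > 0 and g(1) = -0.8337 < 0.
Iterate (Newton) starting at ψ = 0.51:
  ψ = 0.5100: g = -0.19502, g' = -0.9170 → ψ = 0.2973
  ψ = 0.2973: g = 0.00239, g' = -0.9833 → ψ = 0.2998
Converged at ψ = 0.2998.

ψ = 0.2998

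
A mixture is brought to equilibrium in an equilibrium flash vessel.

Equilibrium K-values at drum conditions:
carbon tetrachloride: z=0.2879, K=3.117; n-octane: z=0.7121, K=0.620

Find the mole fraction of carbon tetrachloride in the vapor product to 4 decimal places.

Let ψ = V/F and solve Σ zᵢ(Kᵢ−1)/(1+ψ(Kᵢ−1)) = 0.
g(0) = ΣzᵢKᵢ − 1 = 0.3389 and g(1) = 1 − Σzᵢ/Kᵢ = -0.2409, so a root lies in (0, 1).
Binary case is linear: z₁(K₁−1)(1+ψ(K₂−1)) + z₂(K₂−1)(1+ψ(K₁−1)) = 0
⇒ ψ = [z₁(K₁−1)+z₂(K₂−1)] / [−(K₁−1)(K₂−1)] = 0.33889/0.80446 = 0.4213
Compositions from xᵢ = zᵢ/(1+ψ(Kᵢ−1)), yᵢ = Kᵢxᵢ:
  carbon tetrachloride: x = 0.1522, y = 0.4744
  n-octane: x = 0.8478, y = 0.5256

y_carbon tetrachloride = 0.4744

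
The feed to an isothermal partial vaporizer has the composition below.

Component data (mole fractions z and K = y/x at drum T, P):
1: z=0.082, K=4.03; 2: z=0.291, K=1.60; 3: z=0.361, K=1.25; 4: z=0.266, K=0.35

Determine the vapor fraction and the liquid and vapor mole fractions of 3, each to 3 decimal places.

Newton iteration, ψ⁰ = 0.65:
  ψ = 0.650: g = -0.0125, g' = -0.493 → ψ = 0.625
  ψ = 0.625: g = -0.0002, g' = -0.481 → ψ = 0.624
Converged at ψ = 0.624.
Compositions from xᵢ = zᵢ/(1+ψ(Kᵢ−1)), yᵢ = Kᵢxᵢ:
  1: x = 0.028, y = 0.114
  2: x = 0.212, y = 0.339
  3: x = 0.312, y = 0.390
  4: x = 0.448, y = 0.157

ψ = 0.624, x_3 = 0.312, y_3 = 0.390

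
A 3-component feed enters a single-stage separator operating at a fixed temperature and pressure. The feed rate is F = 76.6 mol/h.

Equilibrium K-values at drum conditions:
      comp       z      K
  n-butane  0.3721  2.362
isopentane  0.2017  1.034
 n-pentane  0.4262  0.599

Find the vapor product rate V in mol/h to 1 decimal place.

Rachford–Rice: g(ψ) = Σ zᵢ(Kᵢ−1)/(1+ψ(Kᵢ−1)) = 0.
g(0) = ΣzᵢKᵢ − 1 = 0.3428 and g(1) = 1 − Σzᵢ/Kᵢ = -0.0641, so a root lies in (0, 1).
Iterate (Newton) starting at ψ = 0.5:
  ψ = 0.5000: g = 0.09446, g' = -0.3517 → ψ = 0.7686
  ψ = 0.7686: g = 0.00724, g' = -0.3082 → ψ = 0.7921
Converged at ψ = 0.7921.
Then V = ψ·F = 0.7921·76.6 = 60.7 mol/h and L = F − V = 15.9 mol/h.

V = 60.7 mol/h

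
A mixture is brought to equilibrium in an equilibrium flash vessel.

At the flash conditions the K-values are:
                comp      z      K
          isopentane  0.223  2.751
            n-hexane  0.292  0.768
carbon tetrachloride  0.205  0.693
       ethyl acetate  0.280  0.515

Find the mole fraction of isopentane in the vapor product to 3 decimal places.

y_isopentane = 0.454

Newton iteration, V/F⁰ = 0.5:
  V/F = 0.500: g = -0.1221, g' = -0.356 → V/F = 0.157
  V/F = 0.157: g = 0.0227, g' = -0.536 → V/F = 0.200
  V/F = 0.200: g = 0.0009, g' = -0.495 → V/F = 0.201
Converged at V/F = 0.201.
Compositions from xᵢ = zᵢ/(1+V/F(Kᵢ−1)), yᵢ = Kᵢxᵢ:
  isopentane: x = 0.165, y = 0.454
  n-hexane: x = 0.306, y = 0.235
  carbon tetrachloride: x = 0.219, y = 0.151
  ethyl acetate: x = 0.310, y = 0.160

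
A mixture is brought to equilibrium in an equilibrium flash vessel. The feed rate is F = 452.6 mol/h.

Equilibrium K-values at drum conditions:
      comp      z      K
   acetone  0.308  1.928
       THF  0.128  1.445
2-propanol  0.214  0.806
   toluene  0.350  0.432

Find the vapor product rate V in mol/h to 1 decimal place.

Rachford–Rice: g(V/F) = Σ zᵢ(Kᵢ−1)/(1+V/F(Kᵢ−1)) = 0.
Feasibility: ΣzᵢKᵢ = 1.102, Σzᵢ/Kᵢ = 1.324 — both > 1, two phases present.
Newton iteration, V/F⁰ = 0.35:
  V/F = 0.350: g = -0.0276, g' = -0.355 → V/F = 0.272
Converged at V/F = 0.272.
Then V = V/F·F = 0.2722·452.6 = 123.2 mol/h and L = F − V = 329.4 mol/h.

V = 123.2 mol/h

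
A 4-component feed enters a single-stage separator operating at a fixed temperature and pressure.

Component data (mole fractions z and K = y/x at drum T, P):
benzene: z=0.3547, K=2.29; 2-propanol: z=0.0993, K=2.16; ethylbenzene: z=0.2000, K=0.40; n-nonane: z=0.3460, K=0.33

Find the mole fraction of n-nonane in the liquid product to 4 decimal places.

Rachford–Rice: g(V/F) = Σ zᵢ(Kᵢ−1)/(1+V/F(Kᵢ−1)) = 0.
Check two-phase: ΣzᵢKᵢ = 1.2209 > 1 and Σzᵢ/Kᵢ = 1.7493 > 1, so g(0) = 0.2209 > 0 and g(1) = -0.7493 < 0.
Newton–Raphson from V/F = 0.5:
  V/F = 0.5000: g = -0.16897, g' = -0.7698 → V/F = 0.2805
  V/F = 0.2805: g = -0.00686, g' = -0.7339 → V/F = 0.2712
Converged at V/F = 0.2712.
Compositions from xᵢ = zᵢ/(1+V/F(Kᵢ−1)), yᵢ = Kᵢxᵢ:
  benzene: x = 0.2628, y = 0.6018
  2-propanol: x = 0.0755, y = 0.1632
  ethylbenzene: x = 0.2389, y = 0.0955
  n-nonane: x = 0.4228, y = 0.1395

x_n-nonane = 0.4228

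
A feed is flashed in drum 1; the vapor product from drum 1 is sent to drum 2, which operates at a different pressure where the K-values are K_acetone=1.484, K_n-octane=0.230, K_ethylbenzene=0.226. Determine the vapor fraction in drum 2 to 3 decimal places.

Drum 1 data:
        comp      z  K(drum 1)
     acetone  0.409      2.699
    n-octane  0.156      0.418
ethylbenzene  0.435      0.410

Drum 1:
Let ψ₁ = V/F and solve Σ zᵢ(Kᵢ−1)/(1+ψ₁(Kᵢ−1)) = 0.
g(0) = ΣzᵢKᵢ − 1 = 0.347 and g(1) = 1 − Σzᵢ/Kᵢ = -0.586, so a root lies in (0, 1).
Newton iteration, ψ₁⁰ = 0.5:
  ψ₁ = 0.500: g = -0.1164, g' = -0.755 → ψ₁ = 0.346
  ψ₁ = 0.346: g = 0.0016, g' = -0.790 → ψ₁ = 0.348
Converged at ψ₁ = 0.348.
Drum-1 compositions:
  acetone: x = 0.257, y = 0.694
  n-octane: x = 0.196, y = 0.082
  ethylbenzene: x = 0.547, y = 0.224
Drum-2 feed = drum-1 vapor: z₂ = (0.6938, 0.0818, 0.2244).
Drum 2:
Material balance + equilibrium reduce to Σ zᵢ(Kᵢ−1)/(1+ψ₂(Kᵢ−1)) = 0.
g(0) = ΣzᵢKᵢ − 1 = 0.099 and g(1) = 1 − Σzᵢ/Kᵢ = -0.816, so a root lies in (0, 1).
Newton–Raphson from ψ₂ = 0.37:
  ψ₂ = 0.370: g = -0.0466, g' = -0.476 → ψ₂ = 0.272
  ψ₂ = 0.272: g = -0.0029, g' = -0.420 → ψ₂ = 0.265
Converged at ψ₂ = 0.265.
  acetone: x = 0.615, y = 0.913
  n-octane: x = 0.103, y = 0.024
  ethylbenzene: x = 0.282, y = 0.064

V/F (drum 2) = 0.265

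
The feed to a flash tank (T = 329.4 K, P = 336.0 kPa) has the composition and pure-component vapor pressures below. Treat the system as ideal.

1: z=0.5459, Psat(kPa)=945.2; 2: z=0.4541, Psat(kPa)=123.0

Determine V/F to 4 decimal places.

Raoult's law: Kᵢ = Pᵢˢᵃᵗ/P = Pᵢˢᵃᵗ/336.0.
  K_1 = 945.2/336.0 = 2.813095, K_2 = 123.0/336.0 = 0.366071
Material balance + equilibrium reduce to Σ zᵢ(Kᵢ−1)/(1+V/F(Kᵢ−1)) = 0.
g(0) = ΣzᵢKᵢ − 1 = 0.7019 and g(1) = 1 − Σzᵢ/Kᵢ = -0.4345, so a root lies in (0, 1).
Newton–Raphson from V/F = 0.65:
  V/F = 0.6500: g = -0.03528, g' = -0.9060 → V/F = 0.6111
  V/F = 0.6111: g = -0.00034, g' = -0.8901 → V/F = 0.6107
Converged at V/F = 0.6107.

V/F = 0.6107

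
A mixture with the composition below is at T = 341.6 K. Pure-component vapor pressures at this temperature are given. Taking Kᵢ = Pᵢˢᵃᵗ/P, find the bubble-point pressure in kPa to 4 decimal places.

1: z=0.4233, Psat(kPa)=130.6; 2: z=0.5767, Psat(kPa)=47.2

At the bubble point ψ → 0, so ΣzᵢKᵢ = 1 with Kᵢ = Pᵢˢᵃᵗ/P ⇒ P = ΣzᵢPᵢˢᵃᵗ.
P = 0.4233·130.6 + 0.5767·47.2 = 82.5032 kPa

Pbub = 82.5032 kPa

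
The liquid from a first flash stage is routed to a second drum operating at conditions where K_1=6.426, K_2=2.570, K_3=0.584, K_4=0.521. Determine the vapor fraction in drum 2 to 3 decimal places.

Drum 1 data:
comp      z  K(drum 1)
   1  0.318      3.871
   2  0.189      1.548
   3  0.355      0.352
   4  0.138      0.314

Drum 1:
Rachford–Rice: g(ψ₁) = Σ zᵢ(Kᵢ−1)/(1+ψ₁(Kᵢ−1)) = 0.
Check two-phase: ΣzᵢKᵢ = 1.692 > 1 and Σzᵢ/Kᵢ = 1.652 > 1, so g(0) = 0.692 > 0 and g(1) = -0.652 < 0.
Iterate (Newton) starting at ψ₁ = 0.32:
  ψ₁ = 0.320: g = 0.1524, g' = -1.097 → ψ₁ = 0.459
  ψ₁ = 0.459: g = 0.0111, g' = -0.965 → ψ₁ = 0.470
Converged at ψ₁ = 0.470.
Drum-1 compositions:
  1: x = 0.135, y = 0.524
  2: x = 0.150, y = 0.233
  3: x = 0.511, y = 0.180
  4: x = 0.204, y = 0.064
Drum-2 feed = drum-1 liquid: z₂ = (0.1353, 0.1503, 0.5107, 0.2038).
Drum 2:
Material balance + equilibrium reduce to Σ zᵢ(Kᵢ−1)/(1+ψ₂(Kᵢ−1)) = 0.
Feasibility: ΣzᵢKᵢ = 1.660, Σzᵢ/Kᵢ = 1.345 — both > 1, two phases present.
Newton iteration, ψ₂⁰ = 0.5:
  ψ₂ = 0.500: g = -0.0667, g' = -0.627 → ψ₂ = 0.394
  ψ₂ = 0.394: g = 0.0056, g' = -0.744 → ψ₂ = 0.401
Converged at ψ₂ = 0.401.
  1: x = 0.043, y = 0.274
  2: x = 0.092, y = 0.237
  3: x = 0.613, y = 0.358
  4: x = 0.252, y = 0.131

V/F (drum 2) = 0.401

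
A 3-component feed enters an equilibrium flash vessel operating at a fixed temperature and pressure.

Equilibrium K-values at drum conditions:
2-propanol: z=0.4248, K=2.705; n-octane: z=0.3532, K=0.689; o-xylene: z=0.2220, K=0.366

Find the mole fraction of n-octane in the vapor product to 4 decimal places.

y_n-octane = 0.2984

Material balance + equilibrium reduce to Σ zᵢ(Kᵢ−1)/(1+β(Kᵢ−1)) = 0.
Check two-phase: ΣzᵢKᵢ = 1.4737 > 1 and Σzᵢ/Kᵢ = 1.2762 > 1, so g(0) = 0.4737 > 0 and g(1) = -0.2762 < 0.
Newton iteration, β⁰ = 0.5:
  β = 0.5000: g = 0.05483, g' = -0.5990 → β = 0.5915
  β = 0.5915: g = 0.00078, g' = -0.5859 → β = 0.5929
Converged at β = 0.5929.
Compositions from xᵢ = zᵢ/(1+β(Kᵢ−1)), yᵢ = Kᵢxᵢ:
  2-propanol: x = 0.2113, y = 0.5714
  n-octane: x = 0.4330, y = 0.2984
  o-xylene: x = 0.3557, y = 0.1302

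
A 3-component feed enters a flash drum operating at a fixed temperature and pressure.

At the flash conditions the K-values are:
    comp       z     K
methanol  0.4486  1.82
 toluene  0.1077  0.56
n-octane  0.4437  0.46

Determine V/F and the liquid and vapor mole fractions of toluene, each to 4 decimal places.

V/F = 0.1889, x_toluene = 0.1175, y_toluene = 0.0658

Rachford–Rice: g(V/F) = Σ zᵢ(Kᵢ−1)/(1+V/F(Kᵢ−1)) = 0.
g(0) = ΣzᵢKᵢ − 1 = 0.0809 and g(1) = 1 − Σzᵢ/Kᵢ = -0.4034, so a root lies in (0, 1).
Iterate (Newton) starting at V/F = 0.33:
  V/F = 0.3300: g = -0.05748, g' = -0.4070 → V/F = 0.1888
  V/F = 0.1888: g = 0.00008, g' = -0.4114 → V/F = 0.1889
Converged at V/F = 0.1889.
Compositions from xᵢ = zᵢ/(1+V/F(Kᵢ−1)), yᵢ = Kᵢxᵢ:
  methanol: x = 0.3884, y = 0.7069
  toluene: x = 0.1175, y = 0.0658
  n-octane: x = 0.4941, y = 0.2273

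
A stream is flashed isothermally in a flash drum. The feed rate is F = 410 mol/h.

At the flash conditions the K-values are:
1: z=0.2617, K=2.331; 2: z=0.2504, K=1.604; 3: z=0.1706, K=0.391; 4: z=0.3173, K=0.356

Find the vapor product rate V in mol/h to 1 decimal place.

Iterate (Newton) starting at β = 0.31:
  β = 0.3100: g = -0.00942, g' = -0.5987 → β = 0.2943
Converged at β = 0.2943.
Then V = β·F = 0.2943·410 = 120.7 mol/h and L = F − V = 289.3 mol/h.

V = 120.7 mol/h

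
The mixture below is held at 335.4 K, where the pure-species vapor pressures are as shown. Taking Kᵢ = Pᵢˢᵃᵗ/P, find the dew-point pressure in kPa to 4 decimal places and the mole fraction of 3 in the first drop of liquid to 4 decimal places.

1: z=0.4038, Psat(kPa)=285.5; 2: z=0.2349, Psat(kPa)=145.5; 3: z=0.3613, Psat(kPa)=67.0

Pdew = 118.7461 kPa, x_3 = 0.6403

At the dew point ψ → 1, so Σzᵢ/Kᵢ = 1 with Kᵢ = Pᵢˢᵃᵗ/P ⇒ 1/P = Σzᵢ/Pᵢˢᵃᵗ.
1/P = 0.4038/285.5 + 0.2349/145.5 + 0.3613/67.0 = 0.0084213 ⇒ P = 118.7461 kPa
xᵢ = zᵢP/Pᵢˢᵃᵗ ⇒ x_3 = 0.3613·118.7461/67.0 = 0.6403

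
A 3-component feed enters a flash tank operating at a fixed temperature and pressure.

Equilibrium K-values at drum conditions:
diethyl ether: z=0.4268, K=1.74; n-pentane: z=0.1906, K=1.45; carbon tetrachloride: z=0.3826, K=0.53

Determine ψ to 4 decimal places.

ψ = 0.7169

Newton–Raphson from ψ = 0.53:
  ψ = 0.5300: g = 0.05664, g' = -0.2956 → ψ = 0.7216
  ψ = 0.7216: g = -0.00146, g' = -0.3148 → ψ = 0.7169
Converged at ψ = 0.7169.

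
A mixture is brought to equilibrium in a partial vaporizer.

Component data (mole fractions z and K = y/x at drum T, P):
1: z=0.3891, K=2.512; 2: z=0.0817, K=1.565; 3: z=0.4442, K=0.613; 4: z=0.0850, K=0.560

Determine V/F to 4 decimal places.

Material balance + equilibrium reduce to Σ zᵢ(Kᵢ−1)/(1+V/F(Kᵢ−1)) = 0.
Feasibility: ΣzᵢKᵢ = 1.4252, Σzᵢ/Kᵢ = 1.0835 — both > 1, two phases present.
Newton iteration, V/F⁰ = 0.61:
  V/F = 0.6100: g = 0.06423, g' = -0.3999 → V/F = 0.7706
  V/F = 0.7706: g = 0.00233, g' = -0.3752 → V/F = 0.7768
Converged at V/F = 0.7768.

V/F = 0.7768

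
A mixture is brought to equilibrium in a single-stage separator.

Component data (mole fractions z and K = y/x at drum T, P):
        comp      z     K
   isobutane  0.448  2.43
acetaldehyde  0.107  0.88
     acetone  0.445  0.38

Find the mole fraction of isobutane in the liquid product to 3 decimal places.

Material balance + equilibrium reduce to Σ zᵢ(Kᵢ−1)/(1+ψ(Kᵢ−1)) = 0.
Feasibility: ΣzᵢKᵢ = 1.352, Σzᵢ/Kᵢ = 1.477 — both > 1, two phases present.
Newton–Raphson from ψ = 0.38:
  ψ = 0.380: g = 0.0407, g' = -0.679 → ψ = 0.440
Converged at ψ = 0.440.
Compositions from xᵢ = zᵢ/(1+ψ(Kᵢ−1)), yᵢ = Kᵢxᵢ:
  isobutane: x = 0.275, y = 0.668
  acetaldehyde: x = 0.113, y = 0.099
  acetone: x = 0.612, y = 0.233

x_isobutane = 0.275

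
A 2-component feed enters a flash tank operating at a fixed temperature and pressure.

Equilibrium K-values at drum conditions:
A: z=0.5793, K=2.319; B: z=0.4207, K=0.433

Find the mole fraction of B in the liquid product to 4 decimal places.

x_B = 0.6994

Let ψ = V/F and solve Σ zᵢ(Kᵢ−1)/(1+ψ(Kᵢ−1)) = 0.
Feasibility: ΣzᵢKᵢ = 1.5256, Σzᵢ/Kᵢ = 1.2214 — both > 1, two phases present.
Binary case is linear: z₁(K₁−1)(1+ψ(K₂−1)) + z₂(K₂−1)(1+ψ(K₁−1)) = 0
⇒ ψ = [z₁(K₁−1)+z₂(K₂−1)] / [−(K₁−1)(K₂−1)] = 0.52556/0.74787 = 0.7027
Compositions from xᵢ = zᵢ/(1+ψ(Kᵢ−1)), yᵢ = Kᵢxᵢ:
  A: x = 0.3006, y = 0.6972
  B: x = 0.6994, y = 0.3028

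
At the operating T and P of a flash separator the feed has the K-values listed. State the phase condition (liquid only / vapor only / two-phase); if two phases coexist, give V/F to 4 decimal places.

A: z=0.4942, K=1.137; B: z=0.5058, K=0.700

ΣzᵢKᵢ = 0.9160; Σzᵢ/Kᵢ = 1.1572.
Since ΣzᵢKᵢ < 1 the mixture is below its bubble point — single liquid phase.

liquid only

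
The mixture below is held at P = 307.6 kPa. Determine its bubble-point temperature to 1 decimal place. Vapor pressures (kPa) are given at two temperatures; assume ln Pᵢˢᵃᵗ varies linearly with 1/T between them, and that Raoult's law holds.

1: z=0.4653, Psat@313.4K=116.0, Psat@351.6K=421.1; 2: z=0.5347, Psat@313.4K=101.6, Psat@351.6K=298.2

Bubble-point temperature: ΣzᵢPᵢˢᵃᵗ(T) = P. Interpolate ln Pᵢˢᵃᵗ = aᵢ + bᵢ/T.
  T = 313.4 K: ΣzᵢPᵢˢᵃᵗ = 108.30 kPa
  T = 351.6 K: ΣzᵢPᵢˢᵃᵗ = 355.39 kPa
  T = 332.5 K: ΣzᵢPᵢˢᵃᵗ = 202.71 kPa
  T = 342.1 K: ΣzᵢPᵢˢᵃᵗ = 270.83 kPa
  T = 346.9 K: ΣzᵢPᵢˢᵃᵗ = 311.24 kPa
  T = 344.5 K: ΣzᵢPᵢˢᵃᵗ = 290.47 kPa
Interpolating between 344.5 K and 346.9 K gives T ≈ 346.5 K.

T = 346.5 K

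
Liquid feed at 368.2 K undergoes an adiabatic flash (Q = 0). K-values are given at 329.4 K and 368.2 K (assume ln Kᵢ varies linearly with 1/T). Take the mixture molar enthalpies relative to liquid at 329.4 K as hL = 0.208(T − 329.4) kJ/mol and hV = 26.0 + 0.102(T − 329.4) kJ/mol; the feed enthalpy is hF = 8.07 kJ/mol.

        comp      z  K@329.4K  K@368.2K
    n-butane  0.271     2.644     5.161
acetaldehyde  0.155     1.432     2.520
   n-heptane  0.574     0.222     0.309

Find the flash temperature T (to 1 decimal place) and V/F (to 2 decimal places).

Adiabatic flash: solve Rachford–Rice at each trial T, then check hF = ψ·hV(T) + (1−ψ)·hL(T).
  T = 329.4 K: K = (2.644, 1.432, 0.222), RR gives ψ = 0.062, H_out = 1.620 kJ/mol
  T = 368.2 K: K = (5.161, 2.520, 0.309), RR gives ψ = 0.416, H_out = 17.185 kJ/mol
  T = 348.8 K: K = (3.763, 1.930, 0.264), RR gives ψ = 0.284, H_out = 10.831 kJ/mol
  T = 339.1 K: K = (3.170, 1.669, 0.243), RR gives ψ = 0.191, H_out = 6.781 kJ/mol
  T = 344.0 K: K = (3.461, 1.798, 0.254), RR gives ψ = 0.241, H_out = 8.931 kJ/mol
  T = 341.6 K: K = (3.317, 1.734, 0.248), RR gives ψ = 0.217, H_out = 7.908 kJ/mol
Linear interpolation between T = 341.6 (H_out = 7.908) and T = 344.0 (H_out = 8.931) on hF = 8.07 gives T ≈ 342.0 K, at which ψ = 0.22.

T = 342.0 K, V/F = 0.22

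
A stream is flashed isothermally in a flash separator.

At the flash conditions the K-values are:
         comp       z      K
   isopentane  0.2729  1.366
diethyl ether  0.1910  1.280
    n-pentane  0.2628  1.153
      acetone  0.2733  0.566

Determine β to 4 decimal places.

Rachford–Rice: g(β) = Σ zᵢ(Kᵢ−1)/(1+β(Kᵢ−1)) = 0.
Feasibility: ΣzᵢKᵢ = 1.0750, Σzᵢ/Kᵢ = 1.0598 — both > 1, two phases present.
Newton–Raphson from β = 0.57:
  β = 0.5700: g = 0.00814, g' = -0.1322 → β = 0.6316
  β = 0.6316: g = -0.00017, g' = -0.1377 → β = 0.6304
Converged at β = 0.6304.

β = 0.6304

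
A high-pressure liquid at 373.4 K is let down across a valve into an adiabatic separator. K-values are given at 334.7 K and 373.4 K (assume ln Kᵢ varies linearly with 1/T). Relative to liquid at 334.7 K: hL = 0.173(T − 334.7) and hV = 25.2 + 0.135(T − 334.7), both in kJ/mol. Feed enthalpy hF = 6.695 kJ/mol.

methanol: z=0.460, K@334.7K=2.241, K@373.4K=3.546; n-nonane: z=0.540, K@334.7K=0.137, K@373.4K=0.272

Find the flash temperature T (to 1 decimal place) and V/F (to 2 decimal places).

Adiabatic flash: solve Rachford–Rice at each trial T, then check hF = ψ·hV(T) + (1−ψ)·hL(T).
  T = 334.7 K: K = (2.241, 0.137), RR gives ψ = 0.098, H_out = 2.467 kJ/mol
  T = 373.4 K: K = (3.546, 0.272), RR gives ψ = 0.420, H_out = 16.656 kJ/mol
  T = 354.0 K: K = (2.853, 0.197), RR gives ψ = 0.281, H_out = 10.216 kJ/mol
  T = 344.4 K: K = (2.539, 0.165), RR gives ψ = 0.200, H_out = 6.644 kJ/mol
  T = 349.2 K: K = (2.693, 0.180), RR gives ψ = 0.242, H_out = 8.481 kJ/mol
  T = 346.8 K: K = (2.615, 0.173), RR gives ψ = 0.222, H_out = 7.577 kJ/mol
Linear interpolation between T = 344.4 (H_out = 6.644) and T = 346.8 (H_out = 7.577) on hF = 6.695 gives T ≈ 344.5 K, at which ψ = 0.20.

T = 344.5 K, V/F = 0.20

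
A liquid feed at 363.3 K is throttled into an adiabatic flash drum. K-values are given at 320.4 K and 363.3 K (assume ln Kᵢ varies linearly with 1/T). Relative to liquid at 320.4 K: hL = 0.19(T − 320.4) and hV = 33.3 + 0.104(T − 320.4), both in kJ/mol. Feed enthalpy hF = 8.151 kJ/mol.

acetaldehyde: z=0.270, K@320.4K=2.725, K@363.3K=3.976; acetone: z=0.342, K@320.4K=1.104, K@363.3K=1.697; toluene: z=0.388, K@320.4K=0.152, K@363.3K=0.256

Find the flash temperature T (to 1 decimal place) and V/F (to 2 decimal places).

Adiabatic flash: solve Rachford–Rice at each trial T, then check hF = ψ·hV(T) + (1−ψ)·hL(T).
  T = 320.4 K: K = (2.725, 1.104, 0.152), RR gives ψ = 0.182, H_out = 6.072 kJ/mol
  T = 363.3 K: K = (3.976, 1.697, 0.256), RR gives ψ = 0.539, H_out = 24.108 kJ/mol
  T = 341.9 K: K = (3.332, 1.388, 0.201), RR gives ψ = 0.384, H_out = 16.168 kJ/mol
  T = 331.1 K: K = (3.022, 1.242, 0.175), RR gives ψ = 0.291, H_out = 11.453 kJ/mol
  T = 325.8 K: K = (2.873, 1.173, 0.164), RR gives ψ = 0.240, H_out = 8.891 kJ/mol
  T = 323.1 K: K = (2.799, 1.138, 0.158), RR gives ψ = 0.212, H_out = 7.510 kJ/mol
  T = 324.5 K: K = (2.837, 1.156, 0.161), RR gives ψ = 0.226, H_out = 8.233 kJ/mol
Linear interpolation between T = 323.1 (H_out = 7.510) and T = 324.5 (H_out = 8.233) on hF = 8.151 gives T ≈ 324.3 K, at which ψ = 0.22.

T = 324.3 K, V/F = 0.22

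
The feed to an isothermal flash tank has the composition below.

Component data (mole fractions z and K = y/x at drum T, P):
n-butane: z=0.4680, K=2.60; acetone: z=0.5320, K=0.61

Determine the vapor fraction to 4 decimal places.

Rachford–Rice: g(ψ) = Σ zᵢ(Kᵢ−1)/(1+ψ(Kᵢ−1)) = 0.
g(0) = ΣzᵢKᵢ − 1 = 0.5413 and g(1) = 1 − Σzᵢ/Kᵢ = -0.0521, so a root lies in (0, 1).
Binary case is linear: z₁(K₁−1)(1+ψ(K₂−1)) + z₂(K₂−1)(1+ψ(K₁−1)) = 0
⇒ ψ = [z₁(K₁−1)+z₂(K₂−1)] / [−(K₁−1)(K₂−1)] = 0.54132/0.62400 = 0.8675

ψ = 0.8675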